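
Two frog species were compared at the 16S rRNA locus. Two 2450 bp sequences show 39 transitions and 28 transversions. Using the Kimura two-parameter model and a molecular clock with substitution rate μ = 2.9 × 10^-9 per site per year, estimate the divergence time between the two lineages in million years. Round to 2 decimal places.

4.81

P = 39/2450 ≈ 0.015918 and Q = 28/2450 ≈ 0.011429.
Under the Kimura two-parameter model, d = −½ ln(1 − 2P − Q) − ¼ ln(1 − 2Q).
1 − 2P − Q = 0.956735, giving −½ ln(0.956735) = 0.022114.
1 − 2Q = 0.977142, giving −¼ ln(0.977142) = 0.005781.
d = 0.022114 + 0.005781 = 0.027895.
Under a molecular clock d = 2μt, so t = d/(2μ) = 0.027895 / (2 × 2.9 × 10^-9) = 4.81 million years.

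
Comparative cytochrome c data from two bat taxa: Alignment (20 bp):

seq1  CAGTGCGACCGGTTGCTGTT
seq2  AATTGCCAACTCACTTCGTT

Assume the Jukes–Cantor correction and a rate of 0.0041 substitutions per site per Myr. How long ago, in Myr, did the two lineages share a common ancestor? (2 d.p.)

120.89

The sequences differ at 11 of 20 sites, so p = 11/20 = 0.55.
d = −(3/4) ln(1 − 4p/3) = −0.75 ln(1 − 0.733333) = −0.75 ln(0.266667)
  = −0.75 × (-1.321755) = 0.991316 substitutions/site.
Under a molecular clock d = 2μt, so t = d/(2μ) = 0.991316 / (2 × 0.0041) = 120.89 Myr.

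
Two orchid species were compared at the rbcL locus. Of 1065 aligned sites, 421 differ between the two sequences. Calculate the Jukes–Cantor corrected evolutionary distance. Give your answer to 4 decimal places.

0.5616

p = 421/1065 ≈ 0.395305.
d = −(3/4) ln(1 − 4p/3) = −0.75 ln(1 − 0.527073) = −0.75 ln(0.472927)
  = −0.75 × (-0.748814) = 0.561611 substitutions/site.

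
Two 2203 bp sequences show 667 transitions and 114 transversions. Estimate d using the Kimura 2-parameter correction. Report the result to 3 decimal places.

P = 667/2203 ≈ 0.302769 and Q = 114/2203 ≈ 0.051748.
Under the Kimura two-parameter model, d = −½ ln(1 − 2P − Q) − ¼ ln(1 − 2Q).
1 − 2P − Q = 0.342714, giving −½ ln(0.342714) = 0.535429.
1 − 2Q = 0.896504, giving −¼ ln(0.896504) = 0.027313.
d = 0.535429 + 0.027313 = 0.562742.

0.563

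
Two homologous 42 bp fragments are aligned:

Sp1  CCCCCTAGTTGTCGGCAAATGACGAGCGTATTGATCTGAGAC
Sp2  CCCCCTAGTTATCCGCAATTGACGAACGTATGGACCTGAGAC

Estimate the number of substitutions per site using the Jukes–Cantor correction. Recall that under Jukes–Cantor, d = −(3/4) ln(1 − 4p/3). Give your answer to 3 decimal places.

The sequences differ at 6 of 42 sites (11, 14, 19, 26, 32, 35), so p = 6/42 ≈ 0.142857.
d = −(3/4) ln(1 − 4p/3) = −0.75 ln(1 − 0.190476) = −0.75 ln(0.809524)
  = −0.75 × (-0.211309) = 0.158482 substitutions/site.

0.158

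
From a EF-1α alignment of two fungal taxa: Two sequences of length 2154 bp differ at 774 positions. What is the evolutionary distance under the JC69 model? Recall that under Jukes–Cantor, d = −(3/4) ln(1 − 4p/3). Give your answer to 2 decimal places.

p = 774/2154 ≈ 0.359331.
d = −(3/4) ln(1 − 4p/3) = −0.75 ln(1 − 0.479108) = −0.75 ln(0.520892)
  = −0.75 × (-0.652213) = 0.489160 substitutions/site.

0.49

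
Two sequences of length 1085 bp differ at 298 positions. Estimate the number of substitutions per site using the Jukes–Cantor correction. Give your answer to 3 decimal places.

p = 298/1085 ≈ 0.274654.
d = −(3/4) ln(1 − 4p/3) = −0.75 ln(1 − 0.366205) = −0.75 ln(0.633795)
  = −0.75 × (-0.456030) = 0.342023 substitutions/site.

0.342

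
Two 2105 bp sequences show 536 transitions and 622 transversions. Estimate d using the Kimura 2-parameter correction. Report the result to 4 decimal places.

P = 536/2105 ≈ 0.254632 and Q = 622/2105 ≈ 0.295487.
Under the Kimura two-parameter model, d = −½ ln(1 − 2P − Q) − ¼ ln(1 − 2Q).
1 − 2P − Q = 0.195249, giving −½ ln(0.195249) = 0.816740.
1 − 2Q = 0.409026, giving −¼ ln(0.409026) = 0.223494.
d = 0.816740 + 0.223494 = 1.040234.

1.0402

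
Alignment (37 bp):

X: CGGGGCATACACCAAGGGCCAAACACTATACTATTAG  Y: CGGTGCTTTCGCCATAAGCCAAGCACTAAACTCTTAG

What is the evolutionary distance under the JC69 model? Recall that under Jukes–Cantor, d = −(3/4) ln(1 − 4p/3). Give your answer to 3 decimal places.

0.335

The sequences differ at 10 of 37 sites (4, 7, 9, 11, 15, 16, 17, 23, 29, 33), so p = 10/37 ≈ 0.27027.
d = −(3/4) ln(1 − 4p/3) = −0.75 ln(1 − 0.36036) = −0.75 ln(0.63964)
  = −0.75 × (-0.446850) = 0.335138 substitutions/site.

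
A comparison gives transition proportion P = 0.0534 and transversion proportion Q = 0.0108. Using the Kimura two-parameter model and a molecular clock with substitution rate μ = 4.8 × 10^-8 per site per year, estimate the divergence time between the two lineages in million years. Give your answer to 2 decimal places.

Under the Kimura two-parameter model, d = −½ ln(1 − 2P − Q) − ¼ ln(1 − 2Q).
1 − 2P − Q = 0.8824, giving −½ ln(0.8824) = 0.062555.
1 − 2Q = 0.9784, giving −¼ ln(0.9784) = 0.005459.
d = 0.062555 + 0.005459 = 0.068014.
Under a molecular clock d = 2μt, so t = d/(2μ) = 0.068014 / (2 × 4.8 × 10^-8) = 0.71 million years.

0.71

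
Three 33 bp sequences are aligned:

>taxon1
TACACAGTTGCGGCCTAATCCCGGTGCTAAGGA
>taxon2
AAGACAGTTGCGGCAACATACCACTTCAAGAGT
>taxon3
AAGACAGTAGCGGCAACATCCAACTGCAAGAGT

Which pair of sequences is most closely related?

taxon2 and taxon3

taxon1–taxon2: 13/33 differ, p = 0.394, d = 0.559.
taxon1–taxon3: 13/33 differ, p = 0.394, d = 0.559.
taxon2–taxon3: 4/33 differ, p = 0.121, d = 0.132.
The smallest distance is between taxon2 and taxon3.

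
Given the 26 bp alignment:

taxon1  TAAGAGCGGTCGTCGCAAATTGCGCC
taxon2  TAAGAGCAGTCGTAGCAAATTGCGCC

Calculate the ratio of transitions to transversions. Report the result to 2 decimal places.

1.00

Transitions are A↔G and C↔T; transversions are all other mismatches.
Transitions: 1. Transversions: 1.
R = 1/1 = 1.00.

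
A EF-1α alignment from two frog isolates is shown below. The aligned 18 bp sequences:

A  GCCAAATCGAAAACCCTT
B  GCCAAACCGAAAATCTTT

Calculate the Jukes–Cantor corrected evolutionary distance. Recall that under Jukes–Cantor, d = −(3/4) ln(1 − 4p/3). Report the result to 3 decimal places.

0.188

The sequences differ at 3 of 18 sites (7, 14, 16), so p = 3/18 ≈ 0.166667.
d = −(3/4) ln(1 − 4p/3) = −0.75 ln(1 − 0.222223) = −0.75 ln(0.777777)
  = −0.75 × (-0.251315) = 0.188486 substitutions/site.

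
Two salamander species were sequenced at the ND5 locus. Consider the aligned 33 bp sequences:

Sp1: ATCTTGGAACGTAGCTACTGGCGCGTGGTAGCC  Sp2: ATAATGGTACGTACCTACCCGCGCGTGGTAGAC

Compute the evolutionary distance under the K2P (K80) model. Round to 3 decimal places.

0.252

Of 33 sites, 1 differences are transitions and 6 are transversions, so P = 1/33 ≈ 0.030303 and Q = 6/33 ≈ 0.181818.
Under the Kimura two-parameter model, d = −½ ln(1 − 2P − Q) − ¼ ln(1 − 2Q).
1 − 2P − Q = 0.757576, giving −½ ln(0.757576) = 0.138816.
1 − 2Q = 0.636364, giving −¼ ln(0.636364) = 0.112996.
d = 0.138816 + 0.112996 = 0.251812.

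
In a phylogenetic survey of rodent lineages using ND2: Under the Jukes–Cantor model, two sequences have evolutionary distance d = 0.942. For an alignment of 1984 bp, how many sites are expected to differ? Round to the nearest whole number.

1064

Invert JC69: p = (3/4)(1 − e^(−4d/3)) = 0.75 × (1 − e^(-1.256)) = 0.75 × (1 − 0.284791) = 0.536407.
Expected differing sites = pL ≈ 0.536407 × 1984 = 1064.231488 ≈ 1064.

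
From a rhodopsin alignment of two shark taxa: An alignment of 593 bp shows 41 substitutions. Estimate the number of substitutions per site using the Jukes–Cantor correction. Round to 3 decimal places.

p = 41/593 ≈ 0.06914.
d = −(3/4) ln(1 − 4p/3) = −0.75 ln(1 − 0.092187) = −0.75 ln(0.907813)
  = −0.75 × (-0.096717) = 0.072538 substitutions/site.

0.073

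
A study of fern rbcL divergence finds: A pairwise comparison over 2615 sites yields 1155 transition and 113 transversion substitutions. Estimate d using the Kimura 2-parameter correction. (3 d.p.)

P = 1155/2615 ≈ 0.441683 and Q = 113/2615 ≈ 0.043212.
Under the Kimura two-parameter model, d = −½ ln(1 − 2P − Q) − ¼ ln(1 − 2Q).
1 − 2P − Q = 0.073422, giving −½ ln(0.073422) = 1.305766.
1 − 2Q = 0.913576, giving −¼ ln(0.913576) = 0.022597.
d = 1.305766 + 0.022597 = 1.328363.

1.328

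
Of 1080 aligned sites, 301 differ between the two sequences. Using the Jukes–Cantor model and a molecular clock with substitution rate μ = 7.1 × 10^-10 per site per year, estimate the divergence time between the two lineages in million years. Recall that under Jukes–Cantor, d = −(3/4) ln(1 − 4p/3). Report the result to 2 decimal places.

p = 301/1080 ≈ 0.278704.
d = −(3/4) ln(1 − 4p/3) = −0.75 ln(1 − 0.371605) = −0.75 ln(0.628395)
  = −0.75 × (-0.464586) = 0.348440 substitutions/site.
Under a molecular clock d = 2μt, so t = d/(2μ) = 0.348440 / (2 × 7.1 × 10^-10) = 245.38 million years.

245.38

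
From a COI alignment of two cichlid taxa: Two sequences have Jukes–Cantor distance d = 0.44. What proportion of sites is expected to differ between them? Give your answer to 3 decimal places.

0.333

p = (3/4)(1 − e^(−4d/3)) = 0.75 × (1 − e^(-0.586667)) = 0.75 × (1 − 0.556178) = 0.332867.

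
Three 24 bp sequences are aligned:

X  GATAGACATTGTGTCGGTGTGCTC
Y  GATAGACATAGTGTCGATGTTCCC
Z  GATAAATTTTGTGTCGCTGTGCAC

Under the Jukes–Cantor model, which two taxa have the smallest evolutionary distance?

X and Y

X–Y: 4/24 differ, p = 0.167, d = 0.188.
X–Z: 5/24 differ, p = 0.208, d = 0.244.
Y–Z: 7/24 differ, p = 0.292, d = 0.369.
The smallest distance is between X and Y.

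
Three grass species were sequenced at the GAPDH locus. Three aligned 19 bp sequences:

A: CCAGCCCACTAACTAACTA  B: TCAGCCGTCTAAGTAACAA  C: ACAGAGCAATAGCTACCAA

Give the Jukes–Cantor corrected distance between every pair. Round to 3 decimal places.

d(A,B) = 0.324, d(A,C) = 0.507, d(B,C) = 0.749

A–B: 5/19 sites differ → p ≈ 0.263158, d = −0.75 ln(1 − 0.350877) = 0.324100 ≈ 0.324.
A–C: 7/19 sites differ → p ≈ 0.368421, d = −0.75 ln(1 − 0.491228) = 0.506816 ≈ 0.507.
B–C: 9/19 sites differ → p ≈ 0.473684, d = −0.75 ln(1 − 0.631579) = 0.748897 ≈ 0.749.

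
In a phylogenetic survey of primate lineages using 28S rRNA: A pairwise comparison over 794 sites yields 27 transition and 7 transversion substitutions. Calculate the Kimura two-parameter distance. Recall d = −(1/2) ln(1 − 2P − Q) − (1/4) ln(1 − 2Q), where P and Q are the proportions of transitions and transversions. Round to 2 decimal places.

0.04

P = 27/794 ≈ 0.034005 and Q = 7/794 ≈ 0.008816.
Under the Kimura two-parameter model, d = −½ ln(1 − 2P − Q) − ¼ ln(1 − 2Q).
1 − 2P − Q = 0.923174, giving −½ ln(0.923174) = 0.039969.
1 − 2Q = 0.982368, giving −¼ ln(0.982368) = 0.004447.
d = 0.039969 + 0.004447 = 0.044416.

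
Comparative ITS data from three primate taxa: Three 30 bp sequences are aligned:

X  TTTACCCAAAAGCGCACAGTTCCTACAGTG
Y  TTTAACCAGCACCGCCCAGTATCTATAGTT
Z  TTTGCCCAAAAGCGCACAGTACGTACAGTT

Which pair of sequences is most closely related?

X–Y: 9/30 differ, p = 0.300, d = 0.383.
X–Z: 4/30 differ, p = 0.133, d = 0.147.
Y–Z: 9/30 differ, p = 0.300, d = 0.383.
The smallest distance is between X and Z.

X and Z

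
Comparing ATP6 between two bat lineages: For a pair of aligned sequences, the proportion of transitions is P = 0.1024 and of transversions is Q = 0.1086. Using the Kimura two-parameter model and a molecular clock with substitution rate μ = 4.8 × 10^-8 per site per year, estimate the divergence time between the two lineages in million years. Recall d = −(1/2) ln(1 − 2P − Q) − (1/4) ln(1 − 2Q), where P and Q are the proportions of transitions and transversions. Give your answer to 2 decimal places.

2.60

Under the Kimura two-parameter model, d = −½ ln(1 − 2P − Q) − ¼ ln(1 − 2Q).
1 − 2P − Q = 0.6866, giving −½ ln(0.6866) = 0.188002.
1 − 2Q = 0.7828, giving −¼ ln(0.7828) = 0.061220.
d = 0.188002 + 0.061220 = 0.249222.
Under a molecular clock d = 2μt, so t = d/(2μ) = 0.249222 / (2 × 4.8 × 10^-8) = 2.60 million years.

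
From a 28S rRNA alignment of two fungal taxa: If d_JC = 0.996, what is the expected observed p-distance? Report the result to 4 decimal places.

p = (3/4)(1 − e^(−4d/3)) = 0.75 × (1 − e^(-1.328)) = 0.75 × (1 − 0.265007) = 0.551245.

0.5512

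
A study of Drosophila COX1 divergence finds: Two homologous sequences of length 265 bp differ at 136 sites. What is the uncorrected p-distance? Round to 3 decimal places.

p = 136/265 = 0.513207… ≈ 0.513 (to 3 d.p.).

0.513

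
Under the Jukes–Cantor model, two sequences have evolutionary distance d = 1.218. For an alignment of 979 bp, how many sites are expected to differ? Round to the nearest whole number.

Invert JC69: p = (3/4)(1 − e^(−4d/3)) = 0.75 × (1 − e^(-1.624)) = 0.75 × (1 − 0.197109) = 0.602168.
Expected differing sites = pL ≈ 0.602168 × 979 = 589.522472 ≈ 590.

590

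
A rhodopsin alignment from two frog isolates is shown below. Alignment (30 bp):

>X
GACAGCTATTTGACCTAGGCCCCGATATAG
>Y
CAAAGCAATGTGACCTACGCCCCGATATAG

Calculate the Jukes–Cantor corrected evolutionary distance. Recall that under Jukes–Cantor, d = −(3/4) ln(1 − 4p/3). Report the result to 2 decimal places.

The sequences differ at 5 of 30 sites (1, 3, 7, 10, 18), so p = 5/30 ≈ 0.166667.
d = −(3/4) ln(1 − 4p/3) = −0.75 ln(1 − 0.222223) = −0.75 ln(0.777777)
  = −0.75 × (-0.251315) = 0.188486 substitutions/site.

0.19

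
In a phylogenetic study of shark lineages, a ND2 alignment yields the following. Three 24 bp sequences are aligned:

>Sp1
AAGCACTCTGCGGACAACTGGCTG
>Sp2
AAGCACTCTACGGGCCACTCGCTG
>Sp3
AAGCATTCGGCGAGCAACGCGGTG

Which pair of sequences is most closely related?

Sp1–Sp2: 4/24 differ, p = 0.167, d = 0.188.
Sp1–Sp3: 7/24 differ, p = 0.292, d = 0.369.
Sp2–Sp3: 7/24 differ, p = 0.292, d = 0.369.
The smallest distance is between Sp1 and Sp2.

Sp1 and Sp2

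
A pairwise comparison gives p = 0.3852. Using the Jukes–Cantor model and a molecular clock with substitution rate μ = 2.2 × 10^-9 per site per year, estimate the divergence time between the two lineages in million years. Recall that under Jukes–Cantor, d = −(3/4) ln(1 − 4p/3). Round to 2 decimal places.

d = −(3/4) ln(1 − 4p/3) = −0.75 ln(1 − 0.5136) = −0.75 ln(0.4864)
  = −0.75 × (-0.720724) = 0.540543 substitutions/site.
Under a molecular clock d = 2μt, so t = d/(2μ) = 0.540543 / (2 × 2.2 × 10^-9) = 122.85 million years.

122.85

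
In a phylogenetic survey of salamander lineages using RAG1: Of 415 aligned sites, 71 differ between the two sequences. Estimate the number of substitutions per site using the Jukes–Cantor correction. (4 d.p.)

0.1942

p = 71/415 ≈ 0.171084.
d = −(3/4) ln(1 − 4p/3) = −0.75 ln(1 − 0.228112) = −0.75 ln(0.771888)
  = −0.75 × (-0.258916) = 0.194187 substitutions/site.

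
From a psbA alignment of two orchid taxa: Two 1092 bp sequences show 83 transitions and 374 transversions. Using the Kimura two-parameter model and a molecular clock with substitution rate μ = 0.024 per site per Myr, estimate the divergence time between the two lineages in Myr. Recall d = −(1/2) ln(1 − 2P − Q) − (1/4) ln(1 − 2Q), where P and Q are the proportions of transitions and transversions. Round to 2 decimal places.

P = 83/1092 ≈ 0.076007 and Q = 374/1092 ≈ 0.342491.
Under the Kimura two-parameter model, d = −½ ln(1 − 2P − Q) − ¼ ln(1 − 2Q).
1 − 2P − Q = 0.505495, giving −½ ln(0.505495) = 0.341109.
1 − 2Q = 0.315018, giving −¼ ln(0.315018) = 0.288781.
d = 0.341109 + 0.288781 = 0.629890.
Under a molecular clock d = 2μt, so t = d/(2μ) = 0.629890 / (2 × 0.024) = 13.12 Myr.

13.12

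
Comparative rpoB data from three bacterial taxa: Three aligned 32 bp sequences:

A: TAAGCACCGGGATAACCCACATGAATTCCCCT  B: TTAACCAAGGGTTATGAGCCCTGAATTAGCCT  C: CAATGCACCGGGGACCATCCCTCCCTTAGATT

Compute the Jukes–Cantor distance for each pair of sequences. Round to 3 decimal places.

A–B: 14/32 sites differ → p = 0.4375, d = −0.75 ln(1 − 0.583333) = 0.656601 ≈ 0.657.
A–C: 20/32 sites differ → p = 0.625, d = −0.75 ln(1 − 0.833333) = 1.343818 ≈ 1.344.
B–C: 16/32 sites differ → p = 0.5, d = −0.75 ln(1 − 0.666667) = 0.823960 ≈ 0.824.

d(A,B) = 0.657, d(A,C) = 1.344, d(B,C) = 0.824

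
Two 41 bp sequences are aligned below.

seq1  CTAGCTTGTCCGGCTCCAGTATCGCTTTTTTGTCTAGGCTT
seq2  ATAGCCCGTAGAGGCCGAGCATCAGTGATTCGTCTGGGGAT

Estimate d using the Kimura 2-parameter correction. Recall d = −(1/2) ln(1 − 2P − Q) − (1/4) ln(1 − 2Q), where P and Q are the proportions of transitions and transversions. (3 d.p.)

Of 41 sites, 8 differences are transitions and 10 are transversions, so P = 8/41 ≈ 0.195122 and Q = 10/41 ≈ 0.243902.
Under the Kimura two-parameter model, d = −½ ln(1 − 2P − Q) − ¼ ln(1 − 2Q).
1 − 2P − Q = 0.365854, giving −½ ln(0.365854) = 0.502760.
1 − 2Q = 0.512196, giving −¼ ln(0.512196) = 0.167262.
d = 0.502760 + 0.167262 = 0.670022.

0.670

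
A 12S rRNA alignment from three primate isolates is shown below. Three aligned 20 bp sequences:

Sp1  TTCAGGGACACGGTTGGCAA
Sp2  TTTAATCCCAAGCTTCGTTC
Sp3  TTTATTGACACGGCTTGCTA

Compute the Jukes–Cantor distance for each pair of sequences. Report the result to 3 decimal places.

d(Sp1,Sp2) = 0.991, d(Sp1,Sp3) = 0.383, d(Sp2,Sp3) = 0.687

Sp1–Sp2: 11/20 sites differ → p = 0.55, d = −0.75 ln(1 − 0.733333) = 0.991316 ≈ 0.991.
Sp1–Sp3: 6/20 sites differ → p = 0.3, d = −0.75 ln(1 − 0.4) = 0.383119 ≈ 0.383.
Sp2–Sp3: 9/20 sites differ → p = 0.45, d = −0.75 ln(1 − 0.6) = 0.687218 ≈ 0.687.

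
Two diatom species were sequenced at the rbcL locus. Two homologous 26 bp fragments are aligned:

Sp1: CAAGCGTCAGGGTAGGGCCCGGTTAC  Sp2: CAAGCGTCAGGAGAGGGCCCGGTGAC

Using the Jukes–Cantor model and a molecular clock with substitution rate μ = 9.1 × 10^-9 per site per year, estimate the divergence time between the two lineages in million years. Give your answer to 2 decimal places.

6.88

The sequences differ at 3 of 26 sites (12, 13, 24), so p = 3/26 ≈ 0.115385.
d = −(3/4) ln(1 − 4p/3) = −0.75 ln(1 − 0.153847) = −0.75 ln(0.846153)
  = −0.75 × (-0.167055) = 0.125291 substitutions/site.
Under a molecular clock d = 2μt, so t = d/(2μ) = 0.125291 / (2 × 9.1 × 10^-9) = 6.88 million years.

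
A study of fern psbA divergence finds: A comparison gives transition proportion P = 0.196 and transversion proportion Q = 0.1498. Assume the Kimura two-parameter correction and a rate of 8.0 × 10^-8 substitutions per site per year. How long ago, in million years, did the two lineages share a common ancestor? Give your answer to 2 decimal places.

Under the Kimura two-parameter model, d = −½ ln(1 − 2P − Q) − ¼ ln(1 − 2Q).
1 − 2P − Q = 0.4582, giving −½ ln(0.4582) = 0.390225.
1 − 2Q = 0.7004, giving −¼ ln(0.7004) = 0.089026.
d = 0.390225 + 0.089026 = 0.479251.
Under a molecular clock d = 2μt, so t = d/(2μ) = 0.479251 / (2 × 8.0 × 10^-8) = 3.00 million years.

3.00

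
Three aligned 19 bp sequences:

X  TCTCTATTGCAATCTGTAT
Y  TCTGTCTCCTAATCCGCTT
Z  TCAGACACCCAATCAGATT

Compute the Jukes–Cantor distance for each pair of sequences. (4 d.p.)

X–Y: 8/19 sites differ → p ≈ 0.421053, d = −0.75 ln(1 − 0.561404) = 0.618132 ≈ 0.6181.
X–Z: 10/19 sites differ → p ≈ 0.526316, d = −0.75 ln(1 − 0.701755) = 0.907380 ≈ 0.9074.
Y–Z: 6/19 sites differ → p ≈ 0.315789, d = −0.75 ln(1 − 0.421052) = 0.409907 ≈ 0.4099.

d(X,Y) = 0.6181, d(X,Z) = 0.9074, d(Y,Z) = 0.4099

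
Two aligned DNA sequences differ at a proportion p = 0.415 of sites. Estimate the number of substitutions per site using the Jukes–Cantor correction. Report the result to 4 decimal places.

0.6045

d = −(3/4) ln(1 − 4p/3) = −0.75 ln(1 − 0.553333) = −0.75 ln(0.446667)
  = −0.75 × (-0.805942) = 0.604457 substitutions/site.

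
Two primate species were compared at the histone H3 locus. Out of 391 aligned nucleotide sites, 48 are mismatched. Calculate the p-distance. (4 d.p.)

0.1228

p = 48/391 = 0.122762… ≈ 0.1228 (to 4 d.p.).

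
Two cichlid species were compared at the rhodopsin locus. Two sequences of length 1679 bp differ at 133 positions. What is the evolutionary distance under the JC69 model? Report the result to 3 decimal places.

0.084

p = 133/1679 ≈ 0.079214.
d = −(3/4) ln(1 − 4p/3) = −0.75 ln(1 − 0.105619) = −0.75 ln(0.894381)
  = −0.75 × (-0.111623) = 0.083717 substitutions/site.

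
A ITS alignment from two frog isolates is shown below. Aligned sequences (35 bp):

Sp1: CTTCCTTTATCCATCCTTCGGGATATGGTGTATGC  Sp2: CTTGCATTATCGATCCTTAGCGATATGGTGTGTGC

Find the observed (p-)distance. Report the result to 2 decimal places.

0.17

The sequences differ at 6 of 35 positions (sites 4, 6, 12, 19, 21, 32).
p = 6/35 = 0.171428… ≈ 0.17 (to 2 d.p.).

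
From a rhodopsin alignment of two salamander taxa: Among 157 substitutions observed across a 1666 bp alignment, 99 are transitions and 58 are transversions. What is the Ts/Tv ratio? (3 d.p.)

1.707

R = 99/58 = 1.706896… ≈ 1.707 (to 3 d.p.).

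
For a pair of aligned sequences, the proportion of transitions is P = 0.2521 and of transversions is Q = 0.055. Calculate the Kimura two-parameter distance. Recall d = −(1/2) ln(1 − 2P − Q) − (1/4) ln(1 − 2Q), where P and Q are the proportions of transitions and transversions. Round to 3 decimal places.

Under the Kimura two-parameter model, d = −½ ln(1 − 2P − Q) − ¼ ln(1 − 2Q).
1 − 2P − Q = 0.4408, giving −½ ln(0.4408) = 0.409582.
1 − 2Q = 0.89, giving −¼ ln(0.89) = 0.029133.
d = 0.409582 + 0.029133 = 0.438715.

0.439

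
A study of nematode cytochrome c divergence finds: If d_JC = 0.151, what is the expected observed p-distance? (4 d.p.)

0.1368

p = (3/4)(1 − e^(−4d/3)) = 0.75 × (1 − e^(-0.201333)) = 0.75 × (1 − 0.817640) = 0.136770.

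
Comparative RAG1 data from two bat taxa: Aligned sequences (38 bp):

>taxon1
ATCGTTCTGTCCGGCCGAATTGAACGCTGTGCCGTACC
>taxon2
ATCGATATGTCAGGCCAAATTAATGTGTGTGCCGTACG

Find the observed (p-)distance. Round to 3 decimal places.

The sequences differ at 10 of 38 positions (sites 5, 7, 12, 17, 22, 24, 25, 26, 27, 38).
p = 10/38 = 0.263157… ≈ 0.263 (to 3 d.p.).

0.263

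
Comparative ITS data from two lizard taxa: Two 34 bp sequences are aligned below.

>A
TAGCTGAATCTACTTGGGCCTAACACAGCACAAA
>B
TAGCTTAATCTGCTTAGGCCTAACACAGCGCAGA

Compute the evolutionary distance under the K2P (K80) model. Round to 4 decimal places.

Of 34 sites, 4 differences are transitions and 1 are transversions, so P = 4/34 ≈ 0.117647 and Q = 1/34 ≈ 0.029412.
Under the Kimura two-parameter model, d = −½ ln(1 − 2P − Q) − ¼ ln(1 − 2Q).
1 − 2P − Q = 0.735294, giving −½ ln(0.735294) = 0.153742.
1 − 2Q = 0.941176, giving −¼ ln(0.941176) = 0.015156.
d = 0.153742 + 0.015156 = 0.168898.

0.1689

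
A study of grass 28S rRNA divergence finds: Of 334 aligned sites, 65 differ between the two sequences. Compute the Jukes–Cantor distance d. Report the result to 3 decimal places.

0.225

p = 65/334 ≈ 0.194611.
d = −(3/4) ln(1 − 4p/3) = −0.75 ln(1 − 0.259481) = −0.75 ln(0.740519)
  = −0.75 × (-0.300404) = 0.225303 substitutions/site.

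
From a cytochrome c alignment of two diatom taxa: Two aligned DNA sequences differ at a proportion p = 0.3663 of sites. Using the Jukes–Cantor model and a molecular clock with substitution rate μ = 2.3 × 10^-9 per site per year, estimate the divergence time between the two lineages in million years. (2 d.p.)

d = −(3/4) ln(1 − 4p/3) = −0.75 ln(1 − 0.4884) = −0.75 ln(0.5116)
  = −0.75 × (-0.670212) = 0.502659 substitutions/site.
Under a molecular clock d = 2μt, so t = d/(2μ) = 0.502659 / (2 × 2.3 × 10^-9) = 109.27 million years.

109.27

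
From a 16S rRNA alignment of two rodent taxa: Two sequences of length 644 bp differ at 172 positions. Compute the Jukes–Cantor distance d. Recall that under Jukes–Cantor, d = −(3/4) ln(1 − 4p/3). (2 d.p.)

0.33

p = 172/644 ≈ 0.267081.
d = −(3/4) ln(1 − 4p/3) = −0.75 ln(1 − 0.356108) = −0.75 ln(0.643892)
  = −0.75 × (-0.440224) = 0.330168 substitutions/site.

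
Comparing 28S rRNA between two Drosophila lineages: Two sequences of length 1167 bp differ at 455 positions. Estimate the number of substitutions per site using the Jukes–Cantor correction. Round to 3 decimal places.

p = 455/1167 ≈ 0.389889.
d = −(3/4) ln(1 − 4p/3) = −0.75 ln(1 − 0.519852) = −0.75 ln(0.480148)
  = −0.75 × (-0.733661) = 0.550246 substitutions/site.

0.550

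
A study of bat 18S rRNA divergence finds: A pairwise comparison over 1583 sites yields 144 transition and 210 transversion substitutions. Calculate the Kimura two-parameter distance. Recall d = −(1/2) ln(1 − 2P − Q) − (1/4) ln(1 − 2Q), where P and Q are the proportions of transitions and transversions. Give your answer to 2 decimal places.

0.27

P = 144/1583 ≈ 0.090967 and Q = 210/1583 ≈ 0.13266.
Under the Kimura two-parameter model, d = −½ ln(1 − 2P − Q) − ¼ ln(1 − 2Q).
1 − 2P − Q = 0.685406, giving −½ ln(0.685406) = 0.188872.
1 − 2Q = 0.73468, giving −¼ ln(0.73468) = 0.077080.
d = 0.188872 + 0.077080 = 0.265952.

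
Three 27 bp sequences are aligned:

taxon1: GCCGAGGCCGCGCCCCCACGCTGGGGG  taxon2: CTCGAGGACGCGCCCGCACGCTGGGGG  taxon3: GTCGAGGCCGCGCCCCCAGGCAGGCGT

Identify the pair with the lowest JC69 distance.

taxon1 and taxon2

taxon1–taxon2: 4/27 differ, p = 0.148, d = 0.165.
taxon1–taxon3: 5/27 differ, p = 0.185, d = 0.213.
taxon2–taxon3: 7/27 differ, p = 0.259, d = 0.318.
The smallest distance is between taxon1 and taxon2.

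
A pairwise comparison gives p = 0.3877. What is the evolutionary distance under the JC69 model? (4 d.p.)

d = −(3/4) ln(1 − 4p/3) = −0.75 ln(1 − 0.516933) = −0.75 ln(0.483067)
  = −0.75 × (-0.727600) = 0.545700 substitutions/site.

0.5457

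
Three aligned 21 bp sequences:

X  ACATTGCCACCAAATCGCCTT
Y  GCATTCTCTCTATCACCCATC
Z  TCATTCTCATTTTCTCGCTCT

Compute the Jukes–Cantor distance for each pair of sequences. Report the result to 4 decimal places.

X–Y: 11/21 sites differ → p ≈ 0.52381, d = −0.75 ln(1 − 0.698413) = 0.899023 ≈ 0.8990.
X–Z: 10/21 sites differ → p ≈ 0.47619, d = −0.75 ln(1 − 0.63492) = 0.755729 ≈ 0.7557.
Y–Z: 9/21 sites differ → p ≈ 0.428571, d = −0.75 ln(1 − 0.571428) = 0.635472 ≈ 0.6355.

d(X,Y) = 0.8990, d(X,Z) = 0.7557, d(Y,Z) = 0.6355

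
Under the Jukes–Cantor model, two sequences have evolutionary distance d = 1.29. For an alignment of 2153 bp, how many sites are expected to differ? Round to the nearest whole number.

Invert JC69: p = (3/4)(1 − e^(−4d/3)) = 0.75 × (1 − e^(-1.72)) = 0.75 × (1 − 0.179066) = 0.615701.
Expected differing sites = pL ≈ 0.615701 × 2153 = 1325.604253 ≈ 1326.

1326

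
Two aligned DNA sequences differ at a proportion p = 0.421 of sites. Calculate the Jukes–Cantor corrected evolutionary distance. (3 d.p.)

0.618

d = −(3/4) ln(1 − 4p/3) = −0.75 ln(1 − 0.561333) = −0.75 ln(0.438667)
  = −0.75 × (-0.824015) = 0.618011 substitutions/site.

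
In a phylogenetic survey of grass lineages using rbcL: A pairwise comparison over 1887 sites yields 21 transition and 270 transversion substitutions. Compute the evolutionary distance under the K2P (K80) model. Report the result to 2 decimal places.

P = 21/1887 ≈ 0.011129 and Q = 270/1887 ≈ 0.143084.
Under the Kimura two-parameter model, d = −½ ln(1 − 2P − Q) − ¼ ln(1 − 2Q).
1 − 2P − Q = 0.834658, giving −½ ln(0.834658) = 0.090367.
1 − 2Q = 0.713832, giving −¼ ln(0.713832) = 0.084277.
d = 0.090367 + 0.084277 = 0.174644.

0.17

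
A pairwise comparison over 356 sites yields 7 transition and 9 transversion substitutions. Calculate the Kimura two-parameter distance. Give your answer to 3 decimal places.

0.046

P = 7/356 ≈ 0.019663 and Q = 9/356 ≈ 0.025281.
Under the Kimura two-parameter model, d = −½ ln(1 − 2P − Q) − ¼ ln(1 − 2Q).
1 − 2P − Q = 0.935393, giving −½ ln(0.935393) = 0.033394.
1 − 2Q = 0.949438, giving −¼ ln(0.949438) = 0.012971.
d = 0.033394 + 0.012971 = 0.046365.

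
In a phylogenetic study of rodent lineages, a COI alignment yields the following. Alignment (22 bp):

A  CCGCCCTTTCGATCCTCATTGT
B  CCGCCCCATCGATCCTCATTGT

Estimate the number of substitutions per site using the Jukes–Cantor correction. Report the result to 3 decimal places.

The sequences differ at 2 of 22 sites (7, 8), so p = 2/22 ≈ 0.090909.
d = −(3/4) ln(1 − 4p/3) = −0.75 ln(1 − 0.121212) = −0.75 ln(0.878788)
  = −0.75 × (-0.129212) = 0.096909 substitutions/site.

0.097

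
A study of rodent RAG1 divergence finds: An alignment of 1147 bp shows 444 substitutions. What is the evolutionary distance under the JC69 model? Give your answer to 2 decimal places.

0.54

p = 444/1147 ≈ 0.387097.
d = −(3/4) ln(1 − 4p/3) = −0.75 ln(1 − 0.516129) = −0.75 ln(0.483871)
  = −0.75 × (-0.725937) = 0.544453 substitutions/site.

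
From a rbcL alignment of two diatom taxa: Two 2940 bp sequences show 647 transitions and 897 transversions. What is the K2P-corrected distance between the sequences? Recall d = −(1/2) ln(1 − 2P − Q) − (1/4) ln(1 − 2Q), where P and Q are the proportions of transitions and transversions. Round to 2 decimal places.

P = 647/2940 ≈ 0.220068 and Q = 897/2940 ≈ 0.305102.
Under the Kimura two-parameter model, d = −½ ln(1 − 2P − Q) − ¼ ln(1 − 2Q).
1 − 2P − Q = 0.254762, giving −½ ln(0.254762) = 0.683713.
1 − 2Q = 0.389796, giving −¼ ln(0.389796) = 0.235533.
d = 0.683713 + 0.235533 = 0.919246.

0.92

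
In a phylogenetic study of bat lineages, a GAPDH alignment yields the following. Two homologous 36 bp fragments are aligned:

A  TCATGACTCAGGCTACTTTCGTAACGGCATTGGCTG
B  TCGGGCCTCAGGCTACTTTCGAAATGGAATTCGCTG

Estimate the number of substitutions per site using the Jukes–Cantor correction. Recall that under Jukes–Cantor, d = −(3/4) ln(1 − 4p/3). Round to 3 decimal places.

0.225

The sequences differ at 7 of 36 sites (3, 4, 6, 22, 25, 28, 32), so p = 7/36 ≈ 0.194444.
d = −(3/4) ln(1 − 4p/3) = −0.75 ln(1 − 0.259259) = −0.75 ln(0.740741)
  = −0.75 × (-0.300104) = 0.225078 substitutions/site.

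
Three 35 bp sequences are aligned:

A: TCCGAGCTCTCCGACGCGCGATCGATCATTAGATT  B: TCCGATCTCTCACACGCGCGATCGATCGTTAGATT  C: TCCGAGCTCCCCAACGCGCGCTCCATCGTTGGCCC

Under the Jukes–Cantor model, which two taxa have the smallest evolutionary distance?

A–B: 4/35 differ, p = 0.114, d = 0.124.
A–C: 9/35 differ, p = 0.257, d = 0.315.
B–C: 10/35 differ, p = 0.286, d = 0.360.
The smallest distance is between A and B.

A and B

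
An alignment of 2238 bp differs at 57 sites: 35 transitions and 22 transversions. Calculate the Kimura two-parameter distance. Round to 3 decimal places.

P = 35/2238 ≈ 0.015639 and Q = 22/2238 ≈ 0.00983.
Under the Kimura two-parameter model, d = −½ ln(1 − 2P − Q) − ¼ ln(1 − 2Q).
1 − 2P − Q = 0.958892, giving −½ ln(0.958892) = 0.020988.
1 − 2Q = 0.98034, giving −¼ ln(0.98034) = 0.004964.
d = 0.020988 + 0.004964 = 0.025952.

0.026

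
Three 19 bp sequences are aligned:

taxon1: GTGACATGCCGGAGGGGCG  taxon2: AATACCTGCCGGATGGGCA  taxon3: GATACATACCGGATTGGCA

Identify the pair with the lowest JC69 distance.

taxon2 and taxon3

taxon1–taxon2: 6/19 differ, p = 0.316, d = 0.410.
taxon1–taxon3: 6/19 differ, p = 0.316, d = 0.410.
taxon2–taxon3: 4/19 differ, p = 0.211, d = 0.247.
The smallest distance is between taxon2 and taxon3.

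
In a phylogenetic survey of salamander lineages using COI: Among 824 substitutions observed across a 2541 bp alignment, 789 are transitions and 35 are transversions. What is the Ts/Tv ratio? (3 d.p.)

22.543

R = 789/35 = 22.542857… ≈ 22.543 (to 3 d.p.).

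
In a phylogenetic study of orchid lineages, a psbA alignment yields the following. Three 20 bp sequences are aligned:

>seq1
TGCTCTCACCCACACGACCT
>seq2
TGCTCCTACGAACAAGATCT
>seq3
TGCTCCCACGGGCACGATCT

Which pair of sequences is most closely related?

seq1–seq2: 6/20 differ, p = 0.300, d = 0.383.
seq1–seq3: 5/20 differ, p = 0.250, d = 0.304.
seq2–seq3: 4/20 differ, p = 0.200, d = 0.233.
The smallest distance is between seq2 and seq3.

seq2 and seq3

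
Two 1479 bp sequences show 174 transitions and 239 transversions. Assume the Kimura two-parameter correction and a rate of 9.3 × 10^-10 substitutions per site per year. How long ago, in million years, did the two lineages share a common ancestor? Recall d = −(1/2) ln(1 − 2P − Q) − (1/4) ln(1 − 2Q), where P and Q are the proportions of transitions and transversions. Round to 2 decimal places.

P = 174/1479 ≈ 0.117647 and Q = 239/1479 ≈ 0.161596.
Under the Kimura two-parameter model, d = −½ ln(1 − 2P − Q) − ¼ ln(1 − 2Q).
1 − 2P − Q = 0.60311, giving −½ ln(0.60311) = 0.252828.
1 − 2Q = 0.676808, giving −¼ ln(0.676808) = 0.097592.
d = 0.252828 + 0.097592 = 0.350420.
Under a molecular clock d = 2μt, so t = d/(2μ) = 0.350420 / (2 × 9.3 × 10^-10) = 188.40 million years.

188.40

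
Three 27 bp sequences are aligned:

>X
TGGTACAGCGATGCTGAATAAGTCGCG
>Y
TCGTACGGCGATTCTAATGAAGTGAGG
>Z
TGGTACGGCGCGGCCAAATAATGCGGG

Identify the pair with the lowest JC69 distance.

X–Y: 9/27 differ, p = 0.333, d = 0.441.
X–Z: 8/27 differ, p = 0.296, d = 0.377.
Y–Z: 11/27 differ, p = 0.407, d = 0.588.
The smallest distance is between X and Z.

X and Z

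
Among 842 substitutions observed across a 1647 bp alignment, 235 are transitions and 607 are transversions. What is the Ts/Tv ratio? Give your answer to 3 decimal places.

0.387

R = 235/607 = 0.387149… ≈ 0.387 (to 3 d.p.).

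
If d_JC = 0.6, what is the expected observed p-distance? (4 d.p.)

p = (3/4)(1 − e^(−4d/3)) = 0.75 × (1 − e^(-0.8)) = 0.75 × (1 − 0.449329) = 0.413003.

0.4130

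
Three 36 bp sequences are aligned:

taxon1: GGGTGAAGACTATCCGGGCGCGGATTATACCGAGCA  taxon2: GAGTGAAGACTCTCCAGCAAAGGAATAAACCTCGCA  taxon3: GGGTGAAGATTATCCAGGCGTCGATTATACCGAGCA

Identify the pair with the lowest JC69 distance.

taxon1–taxon2: 11/36 differ, p = 0.306, d = 0.392.
taxon1–taxon3: 4/36 differ, p = 0.111, d = 0.120.
taxon2–taxon3: 12/36 differ, p = 0.333, d = 0.441.
The smallest distance is between taxon1 and taxon3.

taxon1 and taxon3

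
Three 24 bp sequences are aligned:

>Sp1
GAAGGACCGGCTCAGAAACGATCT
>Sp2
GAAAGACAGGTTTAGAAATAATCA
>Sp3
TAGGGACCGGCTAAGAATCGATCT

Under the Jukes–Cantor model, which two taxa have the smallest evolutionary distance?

Sp1–Sp2: 7/24 differ, p = 0.292, d = 0.369.
Sp1–Sp3: 4/24 differ, p = 0.167, d = 0.188.
Sp2–Sp3: 10/24 differ, p = 0.417, d = 0.608.
The smallest distance is between Sp1 and Sp3.

Sp1 and Sp3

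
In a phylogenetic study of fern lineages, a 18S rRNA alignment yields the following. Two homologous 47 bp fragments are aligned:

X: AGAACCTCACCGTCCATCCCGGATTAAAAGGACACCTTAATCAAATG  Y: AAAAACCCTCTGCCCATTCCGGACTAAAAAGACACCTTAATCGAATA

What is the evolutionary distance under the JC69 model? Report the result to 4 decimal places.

The sequences differ at 11 of 47 sites, so p = 11/47 ≈ 0.234043.
d = −(3/4) ln(1 − 4p/3) = −0.75 ln(1 − 0.312057) = −0.75 ln(0.687943)
  = −0.75 × (-0.374049) = 0.280537 substitutions/site.

0.2805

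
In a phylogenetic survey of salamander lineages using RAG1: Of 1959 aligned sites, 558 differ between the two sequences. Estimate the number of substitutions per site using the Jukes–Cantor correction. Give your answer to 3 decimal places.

0.358

p = 558/1959 ≈ 0.284839.
d = −(3/4) ln(1 − 4p/3) = −0.75 ln(1 − 0.379785) = −0.75 ln(0.620215)
  = −0.75 × (-0.477689) = 0.358267 substitutions/site.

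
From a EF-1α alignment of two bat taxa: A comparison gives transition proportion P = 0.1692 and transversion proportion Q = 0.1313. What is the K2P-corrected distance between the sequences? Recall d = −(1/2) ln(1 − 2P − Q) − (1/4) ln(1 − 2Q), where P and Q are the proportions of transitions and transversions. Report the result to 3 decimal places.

Under the Kimura two-parameter model, d = −½ ln(1 − 2P − Q) − ¼ ln(1 − 2Q).
1 − 2P − Q = 0.5303, giving −½ ln(0.5303) = 0.317156.
1 − 2Q = 0.7374, giving −¼ ln(0.7374) = 0.076156.
d = 0.317156 + 0.076156 = 0.393312.

0.393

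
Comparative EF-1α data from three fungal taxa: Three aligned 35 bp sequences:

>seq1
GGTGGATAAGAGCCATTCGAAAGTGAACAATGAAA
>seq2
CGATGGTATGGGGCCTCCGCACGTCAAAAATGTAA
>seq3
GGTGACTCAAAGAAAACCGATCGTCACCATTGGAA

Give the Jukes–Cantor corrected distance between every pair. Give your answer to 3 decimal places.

d(seq1,seq2) = 0.572, d(seq1,seq3) = 0.572, d(seq2,seq3) = 0.965

seq1–seq2: 14/35 sites differ → p = 0.4, d = −0.75 ln(1 − 0.533333) = 0.571605 ≈ 0.572.
seq1–seq3: 14/35 sites differ → p = 0.4, d = −0.75 ln(1 − 0.533333) = 0.571605 ≈ 0.572.
seq2–seq3: 19/35 sites differ → p ≈ 0.542857, d = −0.75 ln(1 − 0.723809) = 0.964997 ≈ 0.965.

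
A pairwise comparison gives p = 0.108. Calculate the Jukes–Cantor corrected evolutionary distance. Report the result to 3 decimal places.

0.117

d = −(3/4) ln(1 − 4p/3) = −0.75 ln(1 − 0.144) = −0.75 ln(0.856)
  = −0.75 × (-0.155485) = 0.116614 substitutions/site.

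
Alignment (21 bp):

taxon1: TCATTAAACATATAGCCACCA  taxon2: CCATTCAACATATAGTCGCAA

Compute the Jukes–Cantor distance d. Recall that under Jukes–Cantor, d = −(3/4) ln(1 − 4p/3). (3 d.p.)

0.286

The sequences differ at 5 of 21 sites (1, 6, 16, 18, 20), so p = 5/21 ≈ 0.238095.
d = −(3/4) ln(1 − 4p/3) = −0.75 ln(1 − 0.31746) = −0.75 ln(0.68254)
  = −0.75 × (-0.381934) = 0.286451 substitutions/site.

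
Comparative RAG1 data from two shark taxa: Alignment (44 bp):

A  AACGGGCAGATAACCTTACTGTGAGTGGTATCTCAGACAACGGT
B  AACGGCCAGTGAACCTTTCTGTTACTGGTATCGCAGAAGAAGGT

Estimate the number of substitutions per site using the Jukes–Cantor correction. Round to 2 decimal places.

0.27

The sequences differ at 10 of 44 sites (6, 10, 11, 18, 23, 25, 33, 38, 39, 41), so p = 10/44 ≈ 0.227273.
d = −(3/4) ln(1 − 4p/3) = −0.75 ln(1 − 0.303031) = −0.75 ln(0.696969)
  = −0.75 × (-0.361014) = 0.270761 substitutions/site.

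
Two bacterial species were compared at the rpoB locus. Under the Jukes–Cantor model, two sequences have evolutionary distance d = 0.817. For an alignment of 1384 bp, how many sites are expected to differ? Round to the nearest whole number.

Invert JC69: p = (3/4)(1 − e^(−4d/3)) = 0.75 × (1 − e^(-1.089333)) = 0.75 × (1 − 0.336441) = 0.497669.
Expected differing sites = pL ≈ 0.497669 × 1384 = 688.773896 ≈ 689.

689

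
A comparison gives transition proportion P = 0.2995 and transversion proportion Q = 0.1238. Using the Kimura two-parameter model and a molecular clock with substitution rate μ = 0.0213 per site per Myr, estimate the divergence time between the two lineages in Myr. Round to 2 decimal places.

Under the Kimura two-parameter model, d = −½ ln(1 − 2P − Q) − ¼ ln(1 − 2Q).
1 − 2P − Q = 0.2772, giving −½ ln(0.2772) = 0.641508.
1 − 2Q = 0.7524, giving −¼ ln(0.7524) = 0.071122.
d = 0.641508 + 0.071122 = 0.712630.
Under a molecular clock d = 2μt, so t = d/(2μ) = 0.712630 / (2 × 0.0213) = 16.73 Myr.

16.73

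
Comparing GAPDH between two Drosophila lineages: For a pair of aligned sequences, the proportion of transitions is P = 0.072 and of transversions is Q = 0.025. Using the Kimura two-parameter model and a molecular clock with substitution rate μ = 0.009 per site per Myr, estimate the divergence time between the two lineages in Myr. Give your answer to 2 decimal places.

5.85

Under the Kimura two-parameter model, d = −½ ln(1 − 2P − Q) − ¼ ln(1 − 2Q).
1 − 2P − Q = 0.831, giving −½ ln(0.831) = 0.092563.
1 − 2Q = 0.95, giving −¼ ln(0.95) = 0.012823.
d = 0.092563 + 0.012823 = 0.105386.
Under a molecular clock d = 2μt, so t = d/(2μ) = 0.105386 / (2 × 0.009) = 5.85 Myr.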